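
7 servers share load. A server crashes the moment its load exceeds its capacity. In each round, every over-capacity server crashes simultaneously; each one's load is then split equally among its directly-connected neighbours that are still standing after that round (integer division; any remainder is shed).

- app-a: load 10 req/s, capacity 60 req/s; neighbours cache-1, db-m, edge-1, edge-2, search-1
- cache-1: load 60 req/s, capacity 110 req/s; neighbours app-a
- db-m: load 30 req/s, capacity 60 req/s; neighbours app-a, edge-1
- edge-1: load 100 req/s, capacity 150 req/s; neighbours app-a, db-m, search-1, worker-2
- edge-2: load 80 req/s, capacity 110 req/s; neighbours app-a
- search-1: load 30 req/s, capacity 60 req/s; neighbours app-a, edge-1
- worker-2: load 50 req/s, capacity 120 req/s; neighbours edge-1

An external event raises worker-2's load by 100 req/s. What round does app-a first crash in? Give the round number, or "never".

3

Round 1 — worker-2 at 150 > 120. worker-2 crashes.
  worker-2 sheds 150 req/s to edge-1: 150 each.
    edge-1: 100+150 = 250 > 150
Round 2 — edge-1 crashes.
  edge-1 sheds 250 req/s to app-a, db-m, search-1: 83 each (1 lost).
    app-a: 10+83 = 93 > 60
    db-m: 30+83 = 113 > 60
    search-1: 30+83 = 113 > 60
Round 3 — app-a, db-m, search-1 crash.
  app-a sheds 93 req/s to cache-1, edge-2: 46 each (1 lost).
    cache-1: 60+46 = 106 ≤ 110
    edge-2: 80+46 = 126 > 110
  db-m sheds 113 req/s: no online neighbours, lost.
  search-1 sheds 113 req/s: no online neighbours, lost.
Round 4 — edge-2 crashes.
  edge-2 sheds 126 req/s: no online neighbours, lost.
No further crashes.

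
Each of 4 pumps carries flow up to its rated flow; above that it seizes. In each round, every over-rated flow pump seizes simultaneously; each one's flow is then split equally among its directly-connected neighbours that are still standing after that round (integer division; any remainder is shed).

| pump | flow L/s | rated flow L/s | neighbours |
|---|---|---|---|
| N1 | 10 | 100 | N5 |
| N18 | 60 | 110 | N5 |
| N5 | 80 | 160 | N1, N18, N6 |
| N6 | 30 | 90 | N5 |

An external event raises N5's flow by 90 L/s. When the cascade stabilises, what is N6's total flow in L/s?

86

Round 1 — N5 at 170 > 160. N5 seizes.
  N5 sheds 170 L/s to N1, N18, N6: 56 each (2 lost).
    N1: 10+56 = 66 ≤ 100
    N18: 60+56 = 116 > 110
    N6: 30+56 = 86 ≤ 90
Round 2 — N18 seizes.
  N18 sheds 116 L/s: no online neighbours, lost.
No further seizures.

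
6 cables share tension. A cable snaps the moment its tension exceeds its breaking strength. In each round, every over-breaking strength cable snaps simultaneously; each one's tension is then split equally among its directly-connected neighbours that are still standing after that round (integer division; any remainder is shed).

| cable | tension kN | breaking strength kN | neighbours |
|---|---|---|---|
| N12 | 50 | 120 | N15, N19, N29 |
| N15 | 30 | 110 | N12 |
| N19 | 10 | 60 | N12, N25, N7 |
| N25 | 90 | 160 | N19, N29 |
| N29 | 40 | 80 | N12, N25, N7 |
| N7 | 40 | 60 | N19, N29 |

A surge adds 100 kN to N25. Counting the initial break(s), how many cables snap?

6

Round 1 — N25 at 190 > 160. N25 snaps.
  N25 sheds 190 kN to N19, N29: 95 each.
    N19: 10+95 = 105 > 60
    N29: 40+95 = 135 > 80
Round 2 — N19, N29 snap.
  N19 sheds 105 kN to N12, N7: 52 each (1 lost).
    N12: 50+52 = 102 ≤ 120
    N7: 40+52 = 92 > 60
  N29 sheds 135 kN to N12, N7: 67 each (1 lost).
    N12: 102+67 = 169 > 120
    N7: 92+67 = 159 > 60
Round 3 — N12, N7 snap.
  N12 sheds 169 kN to N15: 169 each.
    N15: 30+169 = 199 > 110
  N7 sheds 159 kN: no online neighbours, lost.
Round 4 — N15 snaps.
  N15 sheds 199 kN: no online neighbours, lost.
No further breaks.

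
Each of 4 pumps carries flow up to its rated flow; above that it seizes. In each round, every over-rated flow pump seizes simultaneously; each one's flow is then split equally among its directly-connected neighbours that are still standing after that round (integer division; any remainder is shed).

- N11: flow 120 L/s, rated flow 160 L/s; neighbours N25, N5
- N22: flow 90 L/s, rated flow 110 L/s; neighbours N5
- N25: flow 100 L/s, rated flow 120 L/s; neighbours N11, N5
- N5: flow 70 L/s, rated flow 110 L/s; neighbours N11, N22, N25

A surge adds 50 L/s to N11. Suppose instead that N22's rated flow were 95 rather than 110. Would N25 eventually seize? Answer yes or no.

yes

With N22's rated flow at 95:
Round 1 — N11 at 170 > 160. N11 seizes.
  N11 sheds 170 L/s to N25, N5: 85 each.
    N25: 100+85 = 185 > 120
    N5: 70+85 = 155 > 110
Round 2 — N25, N5 seize.
  N25 sheds 185 L/s: no online neighbours, lost.
  N5 sheds 155 L/s to N22: 155 each.
    N22: 90+155 = 245 > 95
Round 3 — N22 seizes.
  N22 sheds 245 L/s: no online neighbours, lost.
No further seizures.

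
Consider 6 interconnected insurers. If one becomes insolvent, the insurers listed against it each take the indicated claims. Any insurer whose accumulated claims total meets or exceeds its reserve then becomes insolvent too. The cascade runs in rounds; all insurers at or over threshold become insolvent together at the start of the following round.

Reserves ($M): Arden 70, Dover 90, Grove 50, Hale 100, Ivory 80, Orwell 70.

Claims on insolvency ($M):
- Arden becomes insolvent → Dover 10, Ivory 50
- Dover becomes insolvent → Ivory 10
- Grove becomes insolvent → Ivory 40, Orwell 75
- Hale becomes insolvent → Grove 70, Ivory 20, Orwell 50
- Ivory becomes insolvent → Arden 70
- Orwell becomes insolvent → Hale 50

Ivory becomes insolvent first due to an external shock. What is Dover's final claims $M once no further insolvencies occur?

Round 1 — Ivory becomes insolvent (initial).
  Arden: +70 → 70 ≥ 70
Round 2 — Arden becomes insolvent.
  Dover: +10 → 10 < 90
No further insolvencies.

10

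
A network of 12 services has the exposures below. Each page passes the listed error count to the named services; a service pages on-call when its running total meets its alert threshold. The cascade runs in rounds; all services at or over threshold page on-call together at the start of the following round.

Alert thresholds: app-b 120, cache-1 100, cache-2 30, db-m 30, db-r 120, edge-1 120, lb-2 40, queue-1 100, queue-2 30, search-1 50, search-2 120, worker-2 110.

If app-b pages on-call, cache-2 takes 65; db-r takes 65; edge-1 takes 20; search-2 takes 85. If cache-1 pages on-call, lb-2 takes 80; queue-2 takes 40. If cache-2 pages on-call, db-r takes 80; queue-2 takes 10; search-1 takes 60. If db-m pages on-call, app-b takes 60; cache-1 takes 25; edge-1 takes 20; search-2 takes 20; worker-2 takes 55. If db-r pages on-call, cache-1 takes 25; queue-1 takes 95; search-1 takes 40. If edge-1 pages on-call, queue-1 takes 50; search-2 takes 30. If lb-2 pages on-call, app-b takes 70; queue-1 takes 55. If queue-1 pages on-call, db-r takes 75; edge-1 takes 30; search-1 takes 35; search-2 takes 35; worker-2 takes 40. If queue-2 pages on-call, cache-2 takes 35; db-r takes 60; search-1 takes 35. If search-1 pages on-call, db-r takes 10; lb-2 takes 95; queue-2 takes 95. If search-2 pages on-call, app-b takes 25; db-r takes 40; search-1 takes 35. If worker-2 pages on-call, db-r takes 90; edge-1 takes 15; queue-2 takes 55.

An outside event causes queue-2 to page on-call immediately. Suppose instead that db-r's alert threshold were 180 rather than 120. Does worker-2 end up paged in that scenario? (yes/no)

no

With db-r's alert threshold at 180:
Round 1 — queue-2 pages on-call (initial).
  cache-2: +35 → 35 ≥ 30
  db-r: +60 → 60 < 180
  search-1: +35 → 35 < 50
Round 2 — cache-2 pages on-call.
  db-r: +80 → 140 < 180
  search-1: +60 → 95 ≥ 50
Round 3 — search-1 pages on-call.
  db-r: +10 → 150 < 180
  lb-2: +95 → 95 ≥ 40
Round 4 — lb-2 pages on-call.
  app-b: +70 → 70 < 120
  queue-1: +55 → 55 < 100
No further pages.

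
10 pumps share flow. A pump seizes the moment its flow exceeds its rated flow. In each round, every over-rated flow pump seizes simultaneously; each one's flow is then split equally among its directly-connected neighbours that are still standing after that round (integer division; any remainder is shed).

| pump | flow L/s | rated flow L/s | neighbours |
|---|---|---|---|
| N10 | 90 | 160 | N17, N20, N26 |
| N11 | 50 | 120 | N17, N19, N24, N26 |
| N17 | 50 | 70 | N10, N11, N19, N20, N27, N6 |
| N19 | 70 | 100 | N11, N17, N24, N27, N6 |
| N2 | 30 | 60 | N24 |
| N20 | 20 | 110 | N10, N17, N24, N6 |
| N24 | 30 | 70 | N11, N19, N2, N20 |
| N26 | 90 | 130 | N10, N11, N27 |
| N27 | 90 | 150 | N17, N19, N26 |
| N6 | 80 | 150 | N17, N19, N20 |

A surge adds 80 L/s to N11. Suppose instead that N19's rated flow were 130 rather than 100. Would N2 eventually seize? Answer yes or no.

With N19's rated flow at 130:
Round 1 — N11 at 130 > 120. N11 seizes.
  N11 sheds 130 L/s to N17, N19, N24, N26: 32 each (2 lost).
    N17: 50+32 = 82 > 70
    N19: 70+32 = 102 ≤ 130
    N24: 30+32 = 62 ≤ 70
    N26: 90+32 = 122 ≤ 130
Round 2 — N17 seizes.
  N17 sheds 82 L/s to N10, N19, N20, N27, N6: 16 each (2 lost).
    N10: 90+16 = 106 ≤ 160
    N19: 102+16 = 118 ≤ 130
    N20: 20+16 = 36 ≤ 110
    N27: 90+16 = 106 ≤ 150
    N6: 80+16 = 96 ≤ 150
No further seizures.

no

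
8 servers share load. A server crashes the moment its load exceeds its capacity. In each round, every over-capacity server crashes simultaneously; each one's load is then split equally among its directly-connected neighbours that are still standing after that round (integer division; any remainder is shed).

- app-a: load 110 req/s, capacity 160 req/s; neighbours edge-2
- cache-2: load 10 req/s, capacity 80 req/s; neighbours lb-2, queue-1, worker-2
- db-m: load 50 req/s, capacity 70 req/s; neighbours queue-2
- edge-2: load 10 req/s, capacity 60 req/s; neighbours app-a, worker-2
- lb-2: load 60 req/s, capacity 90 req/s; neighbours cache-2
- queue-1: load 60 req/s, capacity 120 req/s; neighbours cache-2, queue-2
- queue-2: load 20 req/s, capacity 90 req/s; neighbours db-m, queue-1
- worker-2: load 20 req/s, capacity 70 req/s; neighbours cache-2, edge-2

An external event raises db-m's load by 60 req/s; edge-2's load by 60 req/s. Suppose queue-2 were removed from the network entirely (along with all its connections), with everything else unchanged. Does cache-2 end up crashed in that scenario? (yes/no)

With queue-2 removed:
Round 1 — db-m at 110 > 70; edge-2 at 70 > 60. db-m, edge-2 crash.
  db-m sheds 110 req/s: no online neighbours, lost.
  edge-2 sheds 70 req/s to app-a, worker-2: 35 each.
    app-a: 110+35 = 145 ≤ 160
    worker-2: 20+35 = 55 ≤ 70
No further crashes.

no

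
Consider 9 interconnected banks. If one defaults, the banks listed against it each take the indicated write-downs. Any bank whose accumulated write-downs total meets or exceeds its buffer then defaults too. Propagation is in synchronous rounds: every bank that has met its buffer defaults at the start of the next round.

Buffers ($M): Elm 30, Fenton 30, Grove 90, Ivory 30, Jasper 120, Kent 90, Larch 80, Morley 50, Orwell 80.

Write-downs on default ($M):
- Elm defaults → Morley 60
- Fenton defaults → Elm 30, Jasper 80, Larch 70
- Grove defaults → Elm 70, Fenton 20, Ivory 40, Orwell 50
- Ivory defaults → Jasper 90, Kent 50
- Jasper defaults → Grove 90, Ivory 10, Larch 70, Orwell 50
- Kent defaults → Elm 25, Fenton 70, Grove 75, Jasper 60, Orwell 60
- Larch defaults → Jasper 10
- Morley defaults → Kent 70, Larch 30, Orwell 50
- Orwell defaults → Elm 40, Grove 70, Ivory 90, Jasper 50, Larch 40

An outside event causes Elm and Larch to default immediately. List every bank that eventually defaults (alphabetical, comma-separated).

Round 1 — Elm, Larch default (initial).
  Jasper: +10 → 10 < 120
  Morley: +60 → 60 ≥ 50
Round 2 — Morley defaults.
  Kent: +70 → 70 < 90
  Orwell: +50 → 50 < 80
No further defaults.

Elm, Larch, Morley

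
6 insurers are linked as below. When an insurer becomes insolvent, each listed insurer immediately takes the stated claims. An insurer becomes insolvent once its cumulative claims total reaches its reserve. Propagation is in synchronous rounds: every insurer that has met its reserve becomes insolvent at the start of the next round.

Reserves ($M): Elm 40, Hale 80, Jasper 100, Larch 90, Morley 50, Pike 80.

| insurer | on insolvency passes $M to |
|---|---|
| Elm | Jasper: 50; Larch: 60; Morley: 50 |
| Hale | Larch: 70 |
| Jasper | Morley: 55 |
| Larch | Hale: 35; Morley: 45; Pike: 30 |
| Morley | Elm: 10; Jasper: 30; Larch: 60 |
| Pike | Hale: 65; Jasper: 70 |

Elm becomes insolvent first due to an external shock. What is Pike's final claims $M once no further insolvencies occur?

Round 1 — Elm becomes insolvent (initial).
  Jasper: +50 → 50 < 100
  Larch: +60 → 60 < 90
  Morley: +50 → 50 ≥ 50
Round 2 — Morley becomes insolvent.
  Jasper: +30 → 80 < 100
  Larch: +60 → 120 ≥ 90
Round 3 — Larch becomes insolvent.
  Hale: +35 → 35 < 80
  Pike: +30 → 30 < 80
No further insolvencies.

30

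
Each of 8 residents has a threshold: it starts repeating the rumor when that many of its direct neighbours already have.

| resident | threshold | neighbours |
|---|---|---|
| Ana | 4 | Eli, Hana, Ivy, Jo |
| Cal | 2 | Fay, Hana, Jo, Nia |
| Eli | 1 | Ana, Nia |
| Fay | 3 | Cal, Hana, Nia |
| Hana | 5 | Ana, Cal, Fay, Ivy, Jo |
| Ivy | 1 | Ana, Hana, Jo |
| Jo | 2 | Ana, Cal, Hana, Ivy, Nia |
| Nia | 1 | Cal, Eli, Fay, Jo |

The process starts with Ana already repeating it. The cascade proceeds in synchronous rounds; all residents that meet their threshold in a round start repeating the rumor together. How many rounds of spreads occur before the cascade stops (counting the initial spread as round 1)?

Round 1 — Ana starts repeating the rumor (initial).
Round 2 — checking thresholds:
  Eli: 1 of 2 neighbours ≥ 1, starts repeating the rumor.
  Hana: 1 of 5 neighbours < 5, holds.
  Ivy: 1 of 3 neighbours ≥ 1, starts repeating the rumor.
  Jo: 1 of 5 neighbours < 2, holds.
Round 3 — checking thresholds:
  Hana: 2 of 5 neighbours < 5, holds.
  Jo: 2 of 5 neighbours ≥ 2, starts repeating the rumor.
  Nia: 1 of 4 neighbours ≥ 1, starts repeating the rumor.
Round 4 — checking thresholds:
  Cal: 2 of 4 neighbours ≥ 2, starts repeating the rumor.
  Fay: 1 of 3 neighbours < 3, holds.
  Hana: 3 of 5 neighbours < 5, holds.
Round 5 — no new spreads; cascade stops.

4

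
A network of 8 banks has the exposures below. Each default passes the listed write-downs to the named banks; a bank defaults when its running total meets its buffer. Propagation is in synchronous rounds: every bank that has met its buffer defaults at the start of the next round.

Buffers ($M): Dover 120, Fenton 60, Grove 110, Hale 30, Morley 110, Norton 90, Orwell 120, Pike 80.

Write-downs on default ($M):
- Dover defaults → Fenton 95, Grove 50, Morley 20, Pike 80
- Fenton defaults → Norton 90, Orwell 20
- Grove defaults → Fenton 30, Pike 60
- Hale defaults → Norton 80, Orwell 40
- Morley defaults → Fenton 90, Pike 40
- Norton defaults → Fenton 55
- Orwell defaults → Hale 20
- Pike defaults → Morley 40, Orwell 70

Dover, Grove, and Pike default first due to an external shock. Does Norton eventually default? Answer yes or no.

Round 1 — Dover, Grove, Pike default (initial).
  Fenton: +95+30 → 125 ≥ 60
  Morley: +20+40 → 60 < 110
  Orwell: +70 → 70 < 120
Round 2 — Fenton defaults.
  Norton: +90 → 90 ≥ 90
  Orwell: +20 → 90 < 120
Round 3 — Norton defaults.
No further defaults.

yes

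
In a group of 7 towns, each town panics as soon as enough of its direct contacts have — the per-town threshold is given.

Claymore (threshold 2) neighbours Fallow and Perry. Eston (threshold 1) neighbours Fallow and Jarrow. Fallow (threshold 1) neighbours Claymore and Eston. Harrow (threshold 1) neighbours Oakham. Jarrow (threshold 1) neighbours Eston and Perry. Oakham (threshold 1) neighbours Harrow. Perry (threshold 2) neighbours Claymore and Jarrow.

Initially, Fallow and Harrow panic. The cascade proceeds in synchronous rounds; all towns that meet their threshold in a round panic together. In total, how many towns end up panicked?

Round 1 — Fallow, Harrow panic (initial).
Round 2 — checking thresholds:
  Claymore: 1 of 2 neighbours < 2, below threshold.
  Eston: 1 of 2 neighbours ≥ 1, panics.
  Oakham: 1 of 1 neighbours ≥ 1, panics.
Round 3 — checking thresholds:
  Claymore: 1 of 2 neighbours < 2, below threshold.
  Jarrow: 1 of 2 neighbours ≥ 1, panics.
Round 4 — no new panics; cascade stops.

5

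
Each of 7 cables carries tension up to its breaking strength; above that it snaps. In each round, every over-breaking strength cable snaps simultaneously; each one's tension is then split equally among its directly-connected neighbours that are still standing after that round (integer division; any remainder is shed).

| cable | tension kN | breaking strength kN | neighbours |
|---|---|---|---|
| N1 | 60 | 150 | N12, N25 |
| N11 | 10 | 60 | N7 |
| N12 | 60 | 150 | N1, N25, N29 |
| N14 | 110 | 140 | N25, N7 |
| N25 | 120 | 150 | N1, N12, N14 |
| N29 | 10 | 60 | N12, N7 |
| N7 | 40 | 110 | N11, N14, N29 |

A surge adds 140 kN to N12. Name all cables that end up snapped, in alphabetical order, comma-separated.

Round 1 — N12 at 200 > 150. N12 snaps.
  N12 sheds 200 kN to N1, N25, N29: 66 each (2 lost).
    N1: 60+66 = 126 ≤ 150
    N25: 120+66 = 186 > 150
    N29: 10+66 = 76 > 60
Round 2 — N25, N29 snap.
  N25 sheds 186 kN to N1, N14: 93 each.
    N1: 126+93 = 219 > 150
    N14: 110+93 = 203 > 140
  N29 sheds 76 kN to N7: 76 each.
    N7: 40+76 = 116 > 110
Round 3 — N1, N14, N7 snap.
  N1 sheds 219 kN: no online neighbours, lost.
  N14 sheds 203 kN: no online neighbours, lost.
  N7 sheds 116 kN to N11: 116 each.
    N11: 10+116 = 126 > 60
Round 4 — N11 snaps.
  N11 sheds 126 kN: no online neighbours, lost.
No further breaks.

N1, N11, N12, N14, N25, N29, N7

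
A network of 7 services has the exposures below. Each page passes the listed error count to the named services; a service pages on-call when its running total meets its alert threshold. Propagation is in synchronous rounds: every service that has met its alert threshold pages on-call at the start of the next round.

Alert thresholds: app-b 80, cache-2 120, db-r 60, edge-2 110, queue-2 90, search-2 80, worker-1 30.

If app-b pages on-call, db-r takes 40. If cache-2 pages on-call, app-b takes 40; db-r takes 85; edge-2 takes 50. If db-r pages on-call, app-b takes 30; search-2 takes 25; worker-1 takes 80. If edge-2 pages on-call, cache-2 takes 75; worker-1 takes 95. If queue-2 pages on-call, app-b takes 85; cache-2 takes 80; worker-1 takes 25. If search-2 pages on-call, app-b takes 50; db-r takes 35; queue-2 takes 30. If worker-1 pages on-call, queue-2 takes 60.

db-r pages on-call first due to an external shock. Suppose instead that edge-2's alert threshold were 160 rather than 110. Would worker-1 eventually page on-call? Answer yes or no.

With edge-2's alert threshold at 160:
Round 1 — db-r pages on-call (initial).
  app-b: +30 → 30 < 80
  search-2: +25 → 25 < 80
  worker-1: +80 → 80 ≥ 30
Round 2 — worker-1 pages on-call.
  queue-2: +60 → 60 < 90
No further pages.

yes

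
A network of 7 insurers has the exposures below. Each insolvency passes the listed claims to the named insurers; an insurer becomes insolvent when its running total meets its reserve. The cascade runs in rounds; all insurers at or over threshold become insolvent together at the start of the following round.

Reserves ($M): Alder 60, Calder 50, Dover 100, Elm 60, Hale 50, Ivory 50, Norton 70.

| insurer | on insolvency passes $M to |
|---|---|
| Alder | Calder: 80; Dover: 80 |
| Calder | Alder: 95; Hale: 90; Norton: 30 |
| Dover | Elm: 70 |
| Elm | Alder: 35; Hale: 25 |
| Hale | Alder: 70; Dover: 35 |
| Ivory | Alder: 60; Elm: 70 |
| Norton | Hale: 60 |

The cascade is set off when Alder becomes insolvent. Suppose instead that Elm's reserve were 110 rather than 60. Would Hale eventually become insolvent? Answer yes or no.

With Elm's reserve at 110:
Round 1 — Alder becomes insolvent (initial).
  Calder: +80 → 80 ≥ 50
  Dover: +80 → 80 < 100
Round 2 — Calder becomes insolvent.
  Hale: +90 → 90 ≥ 50
  Norton: +30 → 30 < 70
Round 3 — Hale becomes insolvent.
  Dover: +35 → 115 ≥ 100
Round 4 — Dover becomes insolvent.
  Elm: +70 → 70 < 110
No further insolvencies.

yes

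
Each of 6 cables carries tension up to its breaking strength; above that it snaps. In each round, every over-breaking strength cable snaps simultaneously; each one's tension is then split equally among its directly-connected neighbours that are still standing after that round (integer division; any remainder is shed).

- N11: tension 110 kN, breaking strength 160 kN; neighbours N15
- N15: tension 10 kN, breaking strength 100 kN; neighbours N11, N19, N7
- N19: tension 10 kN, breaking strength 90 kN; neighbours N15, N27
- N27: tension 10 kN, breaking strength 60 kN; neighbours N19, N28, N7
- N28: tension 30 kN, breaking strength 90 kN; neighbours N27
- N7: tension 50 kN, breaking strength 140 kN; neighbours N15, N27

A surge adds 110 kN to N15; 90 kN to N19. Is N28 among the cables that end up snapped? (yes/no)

no

Round 1 — N15 at 120 > 100; N19 at 100 > 90. N15, N19 snap.
  N15 sheds 120 kN to N11, N7: 60 each.
    N11: 110+60 = 170 > 160
    N7: 50+60 = 110 ≤ 140
  N19 sheds 100 kN to N27: 100 each.
    N27: 10+100 = 110 > 60
Round 2 — N11, N27 snap.
  N11 sheds 170 kN: no online neighbours, lost.
  N27 sheds 110 kN to N28, N7: 55 each.
    N28: 30+55 = 85 ≤ 90
    N7: 110+55 = 165 > 140
Round 3 — N7 snaps.
  N7 sheds 165 kN: no online neighbours, lost.
No further breaks.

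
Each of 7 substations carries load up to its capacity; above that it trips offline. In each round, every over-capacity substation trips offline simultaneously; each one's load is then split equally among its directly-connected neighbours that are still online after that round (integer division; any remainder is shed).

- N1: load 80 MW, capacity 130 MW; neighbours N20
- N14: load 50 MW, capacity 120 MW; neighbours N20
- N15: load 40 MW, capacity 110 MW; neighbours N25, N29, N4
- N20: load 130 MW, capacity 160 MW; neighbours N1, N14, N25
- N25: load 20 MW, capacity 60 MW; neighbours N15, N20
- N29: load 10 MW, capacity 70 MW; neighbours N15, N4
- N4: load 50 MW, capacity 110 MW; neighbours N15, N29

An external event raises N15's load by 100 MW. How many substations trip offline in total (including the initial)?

Round 1 — N15 at 140 > 110. N15 trips offline.
  N15 sheds 140 MW to N25, N29, N4: 46 each (2 lost).
    N25: 20+46 = 66 > 60
    N29: 10+46 = 56 ≤ 70
    N4: 50+46 = 96 ≤ 110
Round 2 — N25 trips offline.
  N25 sheds 66 MW to N20: 66 each.
    N20: 130+66 = 196 > 160
Round 3 — N20 trips offline.
  N20 sheds 196 MW to N1, N14: 98 each.
    N1: 80+98 = 178 > 130
    N14: 50+98 = 148 > 120
Round 4 — N1, N14 trip offline.
  N1 sheds 178 MW: no online neighbours, lost.
  N14 sheds 148 MW: no online neighbours, lost.
No further trips.

5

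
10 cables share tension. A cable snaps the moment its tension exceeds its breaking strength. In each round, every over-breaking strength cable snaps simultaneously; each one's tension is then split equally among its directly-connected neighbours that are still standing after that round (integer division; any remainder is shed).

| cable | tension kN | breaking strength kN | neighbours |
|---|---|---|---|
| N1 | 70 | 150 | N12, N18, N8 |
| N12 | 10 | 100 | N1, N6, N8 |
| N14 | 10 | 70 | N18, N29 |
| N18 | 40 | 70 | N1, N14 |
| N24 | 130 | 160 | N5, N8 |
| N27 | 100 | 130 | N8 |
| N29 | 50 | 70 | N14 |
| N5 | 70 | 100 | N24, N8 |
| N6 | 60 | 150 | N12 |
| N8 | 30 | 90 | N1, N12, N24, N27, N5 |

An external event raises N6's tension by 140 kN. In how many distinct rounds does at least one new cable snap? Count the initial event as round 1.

Round 1 — N6 at 200 > 150. N6 snaps.
  N6 sheds 200 kN to N12: 200 each.
    N12: 10+200 = 210 > 100
Round 2 — N12 snaps.
  N12 sheds 210 kN to N1, N8: 105 each.
    N1: 70+105 = 175 > 150
    N8: 30+105 = 135 > 90
Round 3 — N1, N8 snap.
  N1 sheds 175 kN to N18: 175 each.
    N18: 40+175 = 215 > 70
  N8 sheds 135 kN to N24, N27, N5: 45 each.
    N24: 130+45 = 175 > 160
    N27: 100+45 = 145 > 130
    N5: 70+45 = 115 > 100
Round 4 — N18, N24, N27, N5 snap.
  N18 sheds 215 kN to N14: 215 each.
    N14: 10+215 = 225 > 70
  N24 sheds 175 kN: no online neighbours, lost.
  N27 sheds 145 kN: no online neighbours, lost.
  N5 sheds 115 kN: no online neighbours, lost.
Round 5 — N14 snaps.
  N14 sheds 225 kN to N29: 225 each.
    N29: 50+225 = 275 > 70
Round 6 — N29 snaps.
  N29 sheds 275 kN: no online neighbours, lost.
No further breaks.

6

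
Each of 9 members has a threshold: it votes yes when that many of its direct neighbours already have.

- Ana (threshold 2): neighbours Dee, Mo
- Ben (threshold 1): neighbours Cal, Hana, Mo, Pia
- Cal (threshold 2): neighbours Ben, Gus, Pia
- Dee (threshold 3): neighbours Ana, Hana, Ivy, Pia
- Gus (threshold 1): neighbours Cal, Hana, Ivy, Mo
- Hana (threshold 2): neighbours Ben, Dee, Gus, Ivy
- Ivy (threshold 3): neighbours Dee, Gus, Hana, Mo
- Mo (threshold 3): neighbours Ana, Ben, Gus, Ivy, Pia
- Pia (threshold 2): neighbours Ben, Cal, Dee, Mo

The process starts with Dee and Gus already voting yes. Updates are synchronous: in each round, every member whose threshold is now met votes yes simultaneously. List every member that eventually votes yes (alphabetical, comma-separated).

Ana, Ben, Cal, Dee, Gus, Hana, Ivy, Mo, Pia

Round 1 — Dee, Gus vote yes (initial).
Round 2 — checking thresholds:
  Ana: 1 of 2 neighbours < 2, holds.
  Cal: 1 of 3 neighbours < 2, holds.
  Hana: 2 of 4 neighbours ≥ 2, votes yes.
  Ivy: 2 of 4 neighbours < 3, holds.
  Mo: 1 of 5 neighbours < 3, holds.
  Pia: 1 of 4 neighbours < 2, holds.
Round 3 — checking thresholds:
  Ana: 1 of 2 neighbours < 2, holds.
  Ben: 1 of 4 neighbours ≥ 1, votes yes.
  Cal: 1 of 3 neighbours < 2, holds.
  Ivy: 3 of 4 neighbours ≥ 3, votes yes.
  Mo: 1 of 5 neighbours < 3, holds.
  Pia: 1 of 4 neighbours < 2, holds.
Round 4 — checking thresholds:
  Ana: 1 of 2 neighbours < 2, holds.
  Cal: 2 of 3 neighbours ≥ 2, votes yes.
  Mo: 3 of 5 neighbours ≥ 3, votes yes.
  Pia: 2 of 4 neighbours ≥ 2, votes yes.
Round 5 — checking thresholds:
  Ana: 2 of 2 neighbours ≥ 2, votes yes.
Round 6 — no new yes votes; cascade stops.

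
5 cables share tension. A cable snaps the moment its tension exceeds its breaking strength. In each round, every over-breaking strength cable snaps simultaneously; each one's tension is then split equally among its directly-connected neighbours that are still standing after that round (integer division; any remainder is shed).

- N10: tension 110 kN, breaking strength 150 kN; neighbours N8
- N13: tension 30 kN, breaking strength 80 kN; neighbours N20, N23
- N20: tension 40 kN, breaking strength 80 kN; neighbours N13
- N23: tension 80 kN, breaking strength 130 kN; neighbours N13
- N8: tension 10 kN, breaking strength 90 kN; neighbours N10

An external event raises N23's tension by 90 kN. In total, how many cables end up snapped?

3

Round 1 — N23 at 170 > 130. N23 snaps.
  N23 sheds 170 kN to N13: 170 each.
    N13: 30+170 = 200 > 80
Round 2 — N13 snaps.
  N13 sheds 200 kN to N20: 200 each.
    N20: 40+200 = 240 > 80
Round 3 — N20 snaps.
  N20 sheds 240 kN: no online neighbours, lost.
No further breaks.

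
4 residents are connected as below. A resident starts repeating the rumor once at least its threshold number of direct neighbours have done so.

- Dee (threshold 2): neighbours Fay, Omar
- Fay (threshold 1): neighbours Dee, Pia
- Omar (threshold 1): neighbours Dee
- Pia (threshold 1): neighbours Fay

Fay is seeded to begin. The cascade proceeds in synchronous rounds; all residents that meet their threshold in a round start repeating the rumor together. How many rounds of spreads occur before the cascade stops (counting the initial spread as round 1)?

Round 1 — Fay starts repeating the rumor (initial).
Round 2 — checking thresholds:
  Dee: 1 of 2 neighbours < 2, holds.
  Pia: 1 of 1 neighbours ≥ 1, starts repeating the rumor.
Round 3 — no new spreads; cascade stops.

2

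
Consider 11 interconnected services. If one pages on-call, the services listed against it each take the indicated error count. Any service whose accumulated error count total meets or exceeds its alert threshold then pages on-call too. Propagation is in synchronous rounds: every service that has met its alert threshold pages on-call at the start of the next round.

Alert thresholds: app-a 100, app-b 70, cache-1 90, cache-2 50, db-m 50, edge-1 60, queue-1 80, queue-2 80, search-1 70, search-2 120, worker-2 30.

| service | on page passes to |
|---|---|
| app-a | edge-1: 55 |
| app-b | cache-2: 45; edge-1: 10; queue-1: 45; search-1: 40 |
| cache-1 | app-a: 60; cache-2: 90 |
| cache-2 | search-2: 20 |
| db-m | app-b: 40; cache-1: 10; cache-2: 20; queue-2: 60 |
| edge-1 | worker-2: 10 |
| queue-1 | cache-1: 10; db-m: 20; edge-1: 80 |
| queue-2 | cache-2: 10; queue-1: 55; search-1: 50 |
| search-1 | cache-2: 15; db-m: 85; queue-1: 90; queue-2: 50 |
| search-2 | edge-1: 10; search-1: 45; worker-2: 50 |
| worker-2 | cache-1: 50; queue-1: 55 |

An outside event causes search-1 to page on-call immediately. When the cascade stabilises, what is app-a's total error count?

Round 1 — search-1 pages on-call (initial).
  cache-2: +15 → 15 < 50
  db-m: +85 → 85 ≥ 50
  queue-1: +90 → 90 ≥ 80
  queue-2: +50 → 50 < 80
Round 2 — db-m, queue-1 page on-call.
  app-b: +40 → 40 < 70
  cache-1: +10+10 → 20 < 90
  cache-2: +20 → 35 < 50
  edge-1: +80 → 80 ≥ 60
  queue-2: +60 → 110 ≥ 80
Round 3 — edge-1, queue-2 page on-call.
  cache-2: +10 → 45 < 50
  worker-2: +10 → 10 < 30
No further pages.

0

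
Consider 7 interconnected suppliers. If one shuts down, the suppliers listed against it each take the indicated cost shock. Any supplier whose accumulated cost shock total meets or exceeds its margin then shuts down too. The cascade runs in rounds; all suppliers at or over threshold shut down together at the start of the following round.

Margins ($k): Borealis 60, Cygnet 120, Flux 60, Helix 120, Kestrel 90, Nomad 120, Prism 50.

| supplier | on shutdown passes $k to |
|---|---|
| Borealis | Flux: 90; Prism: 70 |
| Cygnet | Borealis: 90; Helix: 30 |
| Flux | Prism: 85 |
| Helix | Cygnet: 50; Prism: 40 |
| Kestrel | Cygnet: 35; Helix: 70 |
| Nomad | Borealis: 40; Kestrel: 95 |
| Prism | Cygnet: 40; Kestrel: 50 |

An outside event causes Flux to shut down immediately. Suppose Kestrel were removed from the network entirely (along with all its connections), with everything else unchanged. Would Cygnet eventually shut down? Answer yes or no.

no

With Kestrel removed:
Round 1 — Flux shuts down (initial).
  Prism: +85 → 85 ≥ 50
Round 2 — Prism shuts down.
  Cygnet: +40 → 40 < 120
No further shutdowns.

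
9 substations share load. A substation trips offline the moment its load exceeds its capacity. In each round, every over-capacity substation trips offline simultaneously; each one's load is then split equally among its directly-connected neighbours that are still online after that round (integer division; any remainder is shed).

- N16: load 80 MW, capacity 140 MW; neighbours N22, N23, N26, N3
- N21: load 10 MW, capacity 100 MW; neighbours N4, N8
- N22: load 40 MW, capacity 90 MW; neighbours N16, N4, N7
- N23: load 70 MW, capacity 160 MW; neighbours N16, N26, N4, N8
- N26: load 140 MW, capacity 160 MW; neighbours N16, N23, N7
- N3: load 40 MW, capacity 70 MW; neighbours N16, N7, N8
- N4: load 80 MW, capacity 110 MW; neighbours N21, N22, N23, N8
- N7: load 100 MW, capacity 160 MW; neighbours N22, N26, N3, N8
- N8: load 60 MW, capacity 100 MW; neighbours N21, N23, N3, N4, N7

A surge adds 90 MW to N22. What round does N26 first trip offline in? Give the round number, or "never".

Round 1 — N22 at 130 > 90. N22 trips offline.
  N22 sheds 130 MW to N16, N4, N7: 43 each (1 lost).
    N16: 80+43 = 123 ≤ 140
    N4: 80+43 = 123 > 110
    N7: 100+43 = 143 ≤ 160
Round 2 — N4 trips offline.
  N4 sheds 123 MW to N21, N23, N8: 41 each.
    N21: 10+41 = 51 ≤ 100
    N23: 70+41 = 111 ≤ 160
    N8: 60+41 = 101 > 100
Round 3 — N8 trips offline.
  N8 sheds 101 MW to N21, N23, N3, N7: 25 each (1 lost).
    N21: 51+25 = 76 ≤ 100
    N23: 111+25 = 136 ≤ 160
    N3: 40+25 = 65 ≤ 70
    N7: 143+25 = 168 > 160
Round 4 — N7 trips offline.
  N7 sheds 168 MW to N26, N3: 84 each.
    N26: 140+84 = 224 > 160
    N3: 65+84 = 149 > 70
Round 5 — N26, N3 trip offline.
  N26 sheds 224 MW to N16, N23: 112 each.
    N16: 123+112 = 235 > 140
    N23: 136+112 = 248 > 160
  N3 sheds 149 MW to N16: 149 each.
    N16: 235+149 = 384 > 140
Round 6 — N16, N23 trip offline.
  N16 sheds 384 MW: no online neighbours, lost.
  N23 sheds 248 MW: no online neighbours, lost.
No further trips.

5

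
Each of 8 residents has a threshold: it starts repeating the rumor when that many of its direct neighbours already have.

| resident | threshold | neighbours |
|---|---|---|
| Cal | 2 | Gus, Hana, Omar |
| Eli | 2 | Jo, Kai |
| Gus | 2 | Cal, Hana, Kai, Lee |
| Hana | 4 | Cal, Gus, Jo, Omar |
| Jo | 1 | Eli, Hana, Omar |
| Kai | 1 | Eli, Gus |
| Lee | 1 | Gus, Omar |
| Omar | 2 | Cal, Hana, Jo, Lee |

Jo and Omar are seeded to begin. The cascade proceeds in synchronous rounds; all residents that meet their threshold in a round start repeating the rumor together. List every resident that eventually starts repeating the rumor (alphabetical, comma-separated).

Round 1 — Jo, Omar start repeating the rumor (initial).
Round 2 — checking thresholds:
  Cal: 1 of 3 neighbours < 2, below threshold.
  Eli: 1 of 2 neighbours < 2, below threshold.
  Hana: 2 of 4 neighbours < 4, below threshold.
  Lee: 1 of 2 neighbours ≥ 1, starts repeating the rumor.
Round 3 — no new spreads; cascade stops.

Jo, Lee, Omar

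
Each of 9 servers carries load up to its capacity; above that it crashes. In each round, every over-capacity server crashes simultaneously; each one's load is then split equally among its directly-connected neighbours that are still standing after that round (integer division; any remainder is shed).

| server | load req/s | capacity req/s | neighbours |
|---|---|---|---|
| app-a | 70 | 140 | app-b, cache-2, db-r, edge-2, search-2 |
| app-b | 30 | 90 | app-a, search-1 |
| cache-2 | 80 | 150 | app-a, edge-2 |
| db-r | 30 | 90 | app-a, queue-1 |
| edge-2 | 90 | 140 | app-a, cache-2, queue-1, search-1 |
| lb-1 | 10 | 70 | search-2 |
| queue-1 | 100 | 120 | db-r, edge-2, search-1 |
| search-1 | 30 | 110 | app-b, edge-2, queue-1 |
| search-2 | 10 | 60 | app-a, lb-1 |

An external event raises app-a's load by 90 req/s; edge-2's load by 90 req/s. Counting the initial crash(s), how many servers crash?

7

Round 1 — app-a at 160 > 140; edge-2 at 180 > 140. app-a, edge-2 crash.
  app-a sheds 160 req/s to app-b, cache-2, db-r, search-2: 40 each.
    app-b: 30+40 = 70 ≤ 90
    cache-2: 80+40 = 120 ≤ 150
    db-r: 30+40 = 70 ≤ 90
    search-2: 10+40 = 50 ≤ 60
  edge-2 sheds 180 req/s to cache-2, queue-1, search-1: 60 each.
    cache-2: 120+60 = 180 > 150
    queue-1: 100+60 = 160 > 120
    search-1: 30+60 = 90 ≤ 110
Round 2 — cache-2, queue-1 crash.
  cache-2 sheds 180 req/s: no online neighbours, lost.
  queue-1 sheds 160 req/s to db-r, search-1: 80 each.
    db-r: 70+80 = 150 > 90
    search-1: 90+80 = 170 > 110
Round 3 — db-r, search-1 crash.
  db-r sheds 150 req/s: no online neighbours, lost.
  search-1 sheds 170 req/s to app-b: 170 each.
    app-b: 70+170 = 240 > 90
Round 4 — app-b crashes.
  app-b sheds 240 req/s: no online neighbours, lost.
No further crashes.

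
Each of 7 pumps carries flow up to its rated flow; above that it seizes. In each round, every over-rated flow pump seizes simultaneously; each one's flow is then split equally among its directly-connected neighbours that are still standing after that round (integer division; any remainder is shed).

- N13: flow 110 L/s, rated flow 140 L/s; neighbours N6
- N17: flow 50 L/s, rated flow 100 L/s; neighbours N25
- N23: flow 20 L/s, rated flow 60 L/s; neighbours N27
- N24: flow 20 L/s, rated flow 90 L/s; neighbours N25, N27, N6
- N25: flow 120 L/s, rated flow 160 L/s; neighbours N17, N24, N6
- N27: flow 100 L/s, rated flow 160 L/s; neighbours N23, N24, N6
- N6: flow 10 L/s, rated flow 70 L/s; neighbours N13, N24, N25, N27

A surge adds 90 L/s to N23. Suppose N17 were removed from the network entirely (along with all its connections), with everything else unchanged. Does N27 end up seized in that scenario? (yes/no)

yes

With N17 removed:
Round 1 — N23 at 110 > 60. N23 seizes.
  N23 sheds 110 L/s to N27: 110 each.
    N27: 100+110 = 210 > 160
Round 2 — N27 seizes.
  N27 sheds 210 L/s to N24, N6: 105 each.
    N24: 20+105 = 125 > 90
    N6: 10+105 = 115 > 70
Round 3 — N24, N6 seize.
  N24 sheds 125 L/s to N25: 125 each.
    N25: 120+125 = 245 > 160
  N6 sheds 115 L/s to N13, N25: 57 each (1 lost).
    N13: 110+57 = 167 > 140
    N25: 245+57 = 302 > 160
Round 4 — N13, N25 seize.
  N13 sheds 167 L/s: no online neighbours, lost.
  N25 sheds 302 L/s: no online neighbours, lost.
No further seizures.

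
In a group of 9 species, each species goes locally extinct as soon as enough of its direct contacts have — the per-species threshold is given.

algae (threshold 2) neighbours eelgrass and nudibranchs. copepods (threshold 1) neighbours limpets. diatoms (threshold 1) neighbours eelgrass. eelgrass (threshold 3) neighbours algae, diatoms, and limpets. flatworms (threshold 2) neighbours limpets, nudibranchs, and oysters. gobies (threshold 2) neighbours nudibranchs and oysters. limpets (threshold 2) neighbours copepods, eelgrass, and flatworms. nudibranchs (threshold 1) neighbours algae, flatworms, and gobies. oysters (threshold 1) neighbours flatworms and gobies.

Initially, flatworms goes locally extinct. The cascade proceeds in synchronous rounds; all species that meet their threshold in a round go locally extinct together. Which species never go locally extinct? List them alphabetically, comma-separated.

Round 1 — flatworms goes locally extinct (initial).
Round 2 — checking thresholds:
  limpets: 1 of 3 neighbours < 2, below threshold.
  nudibranchs: 1 of 3 neighbours ≥ 1, goes locally extinct.
  oysters: 1 of 2 neighbours ≥ 1, goes locally extinct.
Round 3 — checking thresholds:
  algae: 1 of 2 neighbours < 2, below threshold.
  gobies: 2 of 2 neighbours ≥ 2, goes locally extinct.
  limpets: 1 of 3 neighbours < 2, below threshold.
Round 4 — no new extinctions; cascade stops.

algae, copepods, diatoms, eelgrass, limpets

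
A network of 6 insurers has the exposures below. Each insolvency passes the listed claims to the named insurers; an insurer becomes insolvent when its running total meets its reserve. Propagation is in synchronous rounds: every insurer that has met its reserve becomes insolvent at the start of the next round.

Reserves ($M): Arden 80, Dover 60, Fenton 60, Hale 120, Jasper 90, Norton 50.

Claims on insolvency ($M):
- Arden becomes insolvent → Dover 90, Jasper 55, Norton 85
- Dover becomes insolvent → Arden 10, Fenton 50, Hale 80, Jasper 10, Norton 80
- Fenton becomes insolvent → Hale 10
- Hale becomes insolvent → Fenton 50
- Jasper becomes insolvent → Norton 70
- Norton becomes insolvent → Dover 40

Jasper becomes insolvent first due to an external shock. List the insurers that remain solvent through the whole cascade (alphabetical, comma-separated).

Arden, Dover, Fenton, Hale

Round 1 — Jasper becomes insolvent (initial).
  Norton: +70 → 70 ≥ 50
Round 2 — Norton becomes insolvent.
  Dover: +40 → 40 < 60
No further insolvencies.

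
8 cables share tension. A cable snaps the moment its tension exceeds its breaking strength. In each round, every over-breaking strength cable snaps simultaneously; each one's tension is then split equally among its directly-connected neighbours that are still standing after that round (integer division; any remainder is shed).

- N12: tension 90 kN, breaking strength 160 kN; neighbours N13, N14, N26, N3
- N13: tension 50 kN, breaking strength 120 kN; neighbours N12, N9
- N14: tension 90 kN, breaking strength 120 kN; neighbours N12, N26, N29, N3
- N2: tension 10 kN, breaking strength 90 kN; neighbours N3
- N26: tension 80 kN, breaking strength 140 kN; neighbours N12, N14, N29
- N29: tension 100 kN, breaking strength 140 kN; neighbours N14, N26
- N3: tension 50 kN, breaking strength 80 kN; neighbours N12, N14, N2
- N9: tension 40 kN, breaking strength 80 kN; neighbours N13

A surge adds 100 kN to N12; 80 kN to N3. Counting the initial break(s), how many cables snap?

Round 1 — N12 at 190 > 160; N3 at 130 > 80. N12, N3 snap.
  N12 sheds 190 kN to N13, N14, N26: 63 each (1 lost).
    N13: 50+63 = 113 ≤ 120
    N14: 90+63 = 153 > 120
    N26: 80+63 = 143 > 140
  N3 sheds 130 kN to N14, N2: 65 each.
    N14: 153+65 = 218 > 120
    N2: 10+65 = 75 ≤ 90
Round 2 — N14, N26 snap.
  N14 sheds 218 kN to N29: 218 each.
    N29: 100+218 = 318 > 140
  N26 sheds 143 kN to N29: 143 each.
    N29: 318+143 = 461 > 140
Round 3 — N29 snaps.
  N29 sheds 461 kN: no online neighbours, lost.
No further breaks.

5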